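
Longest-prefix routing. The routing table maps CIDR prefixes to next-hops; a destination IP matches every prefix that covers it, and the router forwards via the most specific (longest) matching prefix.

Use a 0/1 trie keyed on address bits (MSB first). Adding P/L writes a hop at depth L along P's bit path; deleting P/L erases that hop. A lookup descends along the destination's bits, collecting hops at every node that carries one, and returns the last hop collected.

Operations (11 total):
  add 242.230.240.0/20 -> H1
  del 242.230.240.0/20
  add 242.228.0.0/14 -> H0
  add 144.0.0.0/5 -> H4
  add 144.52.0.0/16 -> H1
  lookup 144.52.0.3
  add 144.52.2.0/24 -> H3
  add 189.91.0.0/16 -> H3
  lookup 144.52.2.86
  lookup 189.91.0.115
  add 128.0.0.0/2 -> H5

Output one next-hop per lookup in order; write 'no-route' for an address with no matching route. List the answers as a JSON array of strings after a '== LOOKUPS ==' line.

Trace:
  add 242.230.240.0/20 -> H1 at depth 20
  - 242.230.240.0/20 clear@20
  add 242.228.0.0/14 -> H0 at depth 14
  add 144.0.0.0/5 -> H4 at depth 5
  add 144.52.0.0/16 -> H1 at depth 16
  Q 144.52.0.3: descend 1001000000110100 ; hops seen [H4,H1] ; pick H1
  add 144.52.2.0/24 -> H3 at depth 24
  add 189.91.0.0/16 -> H3 at depth 16
  Q 144.52.2.86: descend 100100000011010000000010 ; hops seen [H4,H1,H3] ; pick H3
  Q 189.91.0.115: descend 1011110101011011 ; hops seen [H3] ; pick H3
  add 128.0.0.0/2 -> H5 at depth 2

== LOOKUPS ==
["H1","H3","H3"]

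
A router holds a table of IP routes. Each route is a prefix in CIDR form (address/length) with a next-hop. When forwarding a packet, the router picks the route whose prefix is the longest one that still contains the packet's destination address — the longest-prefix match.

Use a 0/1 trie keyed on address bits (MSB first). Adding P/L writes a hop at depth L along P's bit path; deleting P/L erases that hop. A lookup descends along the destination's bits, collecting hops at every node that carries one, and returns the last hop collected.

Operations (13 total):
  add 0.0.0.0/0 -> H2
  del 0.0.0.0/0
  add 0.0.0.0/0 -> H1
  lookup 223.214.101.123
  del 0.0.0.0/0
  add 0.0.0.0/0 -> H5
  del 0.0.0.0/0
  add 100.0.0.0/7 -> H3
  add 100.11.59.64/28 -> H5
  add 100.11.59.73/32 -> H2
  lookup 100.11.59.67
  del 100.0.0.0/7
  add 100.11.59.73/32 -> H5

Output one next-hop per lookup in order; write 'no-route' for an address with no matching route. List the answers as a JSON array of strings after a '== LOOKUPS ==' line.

Process each operation:
  add 0.0.0.0/0 -> H2 at depth 0
  del 0.0.0.0/0 (clear depth 0)
  add 0.0.0.0/0 -> H1 at depth 0
  ? 223.214.101.123  path d0:H1  best=H1
  del 0.0.0.0/0 (clear depth 0)
  add 0.0.0.0/0 -> H5 at depth 0
  del 0.0.0.0/0 (clear depth 0)
  add 100.0.0.0/7 -> H3 at depth 7
  add 100.11.59.64/28 -> H5 at depth 28
  add 100.11.59.73/32 -> H2 at depth 32
  ? 100.11.59.67  path d0:-→d1:-→d2:-→d3:-→d4:-→d5:-→d6:-→d7:H3→d8:-→d9:-→d10:-→d11:-→d12:-→d13:-→d14:-→d15:-→d16:-→d17:-→d18:-→d19:-→d20:-→d21:-→d22:-→d23:-→d24:-→d25:-→d26:-→d27:-→d28:H5  best=H5
  del 100.0.0.0/7 (clear depth 7)
  add 100.11.59.73/32 -> H5 at depth 32

== LOOKUPS ==
["H1","H5"]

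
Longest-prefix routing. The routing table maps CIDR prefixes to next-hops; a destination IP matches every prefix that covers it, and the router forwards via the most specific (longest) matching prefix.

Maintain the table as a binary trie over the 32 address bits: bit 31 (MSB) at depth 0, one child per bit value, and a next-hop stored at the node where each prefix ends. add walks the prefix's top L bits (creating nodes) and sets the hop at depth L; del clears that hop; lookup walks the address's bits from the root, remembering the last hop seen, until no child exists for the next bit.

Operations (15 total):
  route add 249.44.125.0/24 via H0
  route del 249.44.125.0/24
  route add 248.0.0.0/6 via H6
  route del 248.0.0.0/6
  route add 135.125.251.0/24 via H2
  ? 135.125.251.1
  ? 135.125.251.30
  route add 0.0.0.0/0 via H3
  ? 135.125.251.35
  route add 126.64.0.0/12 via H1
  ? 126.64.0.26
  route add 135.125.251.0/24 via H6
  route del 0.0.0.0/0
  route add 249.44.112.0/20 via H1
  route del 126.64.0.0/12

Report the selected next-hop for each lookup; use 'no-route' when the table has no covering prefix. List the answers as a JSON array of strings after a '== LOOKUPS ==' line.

Process each operation:
  + 249.44.125.0/24 (H0) depth=24
  - 249.44.125.0/24 clear@24
  + 248.0.0.0/6 (H6) depth=6
  - 248.0.0.0/6 clear@6
  + 135.125.251.0/24 (H2) depth=24
  ? 135.125.251.1  path d0:-→d1:-→d2:-→d3:-→d4:-→d5:-→d6:-→d7:-→d8:-→d9:-→d10:-→d11:-→d12:-→d13:-→d14:-→d15:-→d16:-→d17:-→d18:-→d19:-→d20:-→d21:-→d22:-→d23:-→d24:H2  best=H2
  ? 135.125.251.30  path d0:-→d1:-→d2:-→d3:-→d4:-→d5:-→d6:-→d7:-→d8:-→d9:-→d10:-→d11:-→d12:-→d13:-→d14:-→d15:-→d16:-→d17:-→d18:-→d19:-→d20:-→d21:-→d22:-→d23:-→d24:H2  best=H2
  + 0.0.0.0/0 (H3) depth=0
  ? 135.125.251.35  path d0:H3→d1:-→d2:-→d3:-→d4:-→d5:-→d6:-→d7:-→d8:-→d9:-→d10:-→d11:-→d12:-→d13:-→d14:-→d15:-→d16:-→d17:-→d18:-→d19:-→d20:-→d21:-→d22:-→d23:-→d24:H2  best=H2
  + 126.64.0.0/12 (H1) depth=12
  ? 126.64.0.26  path d0:H3→d1:-→d2:-→d3:-→d4:-→d5:-→d6:-→d7:-→d8:-→d9:-→d10:-→d11:-→d12:H1  best=H1
  + 135.125.251.0/24 (H6) depth=24
  - 0.0.0.0/0 clear@0
  + 249.44.112.0/20 (H1) depth=20
  - 126.64.0.0/12 clear@12

== LOOKUPS ==
["H2","H2","H2","H1"]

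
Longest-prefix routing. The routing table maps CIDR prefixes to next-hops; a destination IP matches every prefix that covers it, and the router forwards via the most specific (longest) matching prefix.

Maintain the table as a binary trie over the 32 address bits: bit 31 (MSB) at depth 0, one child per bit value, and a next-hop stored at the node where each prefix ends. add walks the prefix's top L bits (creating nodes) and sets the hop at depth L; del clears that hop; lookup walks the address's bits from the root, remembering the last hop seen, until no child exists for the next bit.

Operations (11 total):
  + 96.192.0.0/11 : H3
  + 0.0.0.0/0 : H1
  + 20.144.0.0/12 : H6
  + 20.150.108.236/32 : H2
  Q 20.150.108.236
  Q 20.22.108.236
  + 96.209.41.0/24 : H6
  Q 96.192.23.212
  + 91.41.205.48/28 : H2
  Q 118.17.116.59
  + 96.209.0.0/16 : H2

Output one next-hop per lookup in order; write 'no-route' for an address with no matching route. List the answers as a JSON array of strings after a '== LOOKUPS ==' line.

Trace:
  add 96.192.0.0/11 -> H3 at depth 11
  add 0.0.0.0/0 -> H1 at depth 0
  add 20.144.0.0/12 -> H6 at depth 12
  add 20.150.108.236/32 -> H2 at depth 32
  ? 20.150.108.236  path d0:H1→d1:-→d2:-→d3:-→d4:-→d5:-→d6:-→d7:-→d8:-→d9:-→d10:-→d11:-→d12:H6→d13:-→d14:-→d15:-→d16:-→d17:-→d18:-→d19:-→d20:-→d21:-→d22:-→d23:-→d24:-→d25:-→d26:-→d27:-→d28:-→d29:-→d30:-→d31:-→d32:H2  best=H2
  ? 20.22.108.236  path d0:H1→d1:-→d2:-→d3:-→d4:-→d5:-→d6:-→d7:-→d8:-  best=H1
  add 96.209.41.0/24 -> H6 at depth 24
  ? 96.192.23.212  path d0:H1→d1:-→d2:-→d3:-→d4:-→d5:-→d6:-→d7:-→d8:-→d9:-→d10:-→d11:H3  best=H3
  add 91.41.205.48/28 -> H2 at depth 28
  ? 118.17.116.59  path d0:H1→d1:-→d2:-→d3:-  best=H1
  add 96.209.0.0/16 -> H2 at depth 16

== LOOKUPS ==
["H2","H1","H3","H1"]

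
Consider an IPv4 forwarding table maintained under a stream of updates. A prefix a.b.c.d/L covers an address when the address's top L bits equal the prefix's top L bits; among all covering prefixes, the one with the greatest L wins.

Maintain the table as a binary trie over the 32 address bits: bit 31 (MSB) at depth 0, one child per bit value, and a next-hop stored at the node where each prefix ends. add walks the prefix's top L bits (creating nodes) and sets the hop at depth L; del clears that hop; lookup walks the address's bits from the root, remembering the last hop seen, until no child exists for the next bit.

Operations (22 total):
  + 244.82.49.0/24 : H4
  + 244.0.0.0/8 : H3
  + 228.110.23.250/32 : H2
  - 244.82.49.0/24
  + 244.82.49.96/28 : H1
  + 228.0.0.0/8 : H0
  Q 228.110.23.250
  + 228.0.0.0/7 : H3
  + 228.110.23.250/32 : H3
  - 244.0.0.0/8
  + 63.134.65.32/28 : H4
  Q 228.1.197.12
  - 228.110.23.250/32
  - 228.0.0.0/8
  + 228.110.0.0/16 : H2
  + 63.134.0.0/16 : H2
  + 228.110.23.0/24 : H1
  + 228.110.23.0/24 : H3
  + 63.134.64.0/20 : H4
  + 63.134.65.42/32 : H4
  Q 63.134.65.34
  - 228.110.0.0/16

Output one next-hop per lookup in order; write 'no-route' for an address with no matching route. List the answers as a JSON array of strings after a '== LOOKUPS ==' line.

Process each operation:
  + 244.82.49.0/24 (H4) depth=24
  + 244.0.0.0/8 (H3) depth=8
  + 228.110.23.250/32 (H2) depth=32
  del 244.82.49.0/24 (clear depth 24)
  + 244.82.49.96/28 (H1) depth=28
  + 228.0.0.0/8 (H0) depth=8
  lookup 228.110.23.250: bits 11100100011011100001011111111010 walk d0:-→d1:-→d2:-→d3:-→d4:-→d5:-→d6:-→d7:-→d8:H0→d9:-→d10:-→d11:-→d12:-→d13:-→d14:-→d15:-→d16:-→d17:-→d18:-→d19:-→d20:-→d21:-→d22:-→d23:-→d24:-→d25:-→d26:-→d27:-→d28:-→d29:-→d30:-→d31:-→d32:H2 -> H2
  + 228.0.0.0/7 (H3) depth=7
  + 228.110.23.250/32 (H3) depth=32
  del 244.0.0.0/8 (clear depth 8)
  + 63.134.65.32/28 (H4) depth=28
  lookup 228.1.197.12: bits 111001000 walk d0:-→d1:-→d2:-→d3:-→d4:-→d5:-→d6:-→d7:H3→d8:H0→d9:- -> H0
  del 228.110.23.250/32 (clear depth 32)
  del 228.0.0.0/8 (clear depth 8)
  + 228.110.0.0/16 (H2) depth=16
  + 63.134.0.0/16 (H2) depth=16
  + 228.110.23.0/24 (H1) depth=24
  + 228.110.23.0/24 (H3) depth=24
  + 63.134.64.0/20 (H4) depth=20
  + 63.134.65.42/32 (H4) depth=32
  lookup 63.134.65.34: bits 0011111110000110010000010010 walk d0:-→d1:-→d2:-→d3:-→d4:-→d5:-→d6:-→d7:-→d8:-→d9:-→d10:-→d11:-→d12:-→d13:-→d14:-→d15:-→d16:H2→d17:-→d18:-→d19:-→d20:H4→d21:-→d22:-→d23:-→d24:-→d25:-→d26:-→d27:-→d28:H4 -> H4
  del 228.110.0.0/16 (clear depth 16)

== LOOKUPS ==
["H2","H0","H4"]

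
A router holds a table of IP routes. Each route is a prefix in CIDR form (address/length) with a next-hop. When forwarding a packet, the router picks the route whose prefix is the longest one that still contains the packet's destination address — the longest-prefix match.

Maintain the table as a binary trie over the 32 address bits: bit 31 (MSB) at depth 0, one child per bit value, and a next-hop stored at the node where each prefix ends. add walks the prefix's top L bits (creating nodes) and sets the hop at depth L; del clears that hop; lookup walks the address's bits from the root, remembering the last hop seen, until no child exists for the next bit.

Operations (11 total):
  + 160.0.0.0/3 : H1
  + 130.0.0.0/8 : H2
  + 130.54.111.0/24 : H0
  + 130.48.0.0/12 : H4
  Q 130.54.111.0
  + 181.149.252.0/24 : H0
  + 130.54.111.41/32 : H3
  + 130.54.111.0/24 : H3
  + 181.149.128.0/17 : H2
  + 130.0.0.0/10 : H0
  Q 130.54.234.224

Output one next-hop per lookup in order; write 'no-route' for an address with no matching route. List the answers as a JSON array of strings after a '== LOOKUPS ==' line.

Apply in order:
  + 160.0.0.0/3 (H1) depth=3
  + 130.0.0.0/8 (H2) depth=8
  + 130.54.111.0/24 (H0) depth=24
  + 130.48.0.0/12 (H4) depth=12
  Q 130.54.111.0: descend 100000100011011001101111 ; hops seen [H2,H4,H0] ; pick H0
  + 181.149.252.0/24 (H0) depth=24
  + 130.54.111.41/32 (H3) depth=32
  + 130.54.111.0/24 (H3) depth=24
  + 181.149.128.0/17 (H2) depth=17
  + 130.0.0.0/10 (H0) depth=10
  Q 130.54.234.224: descend 1000001000110110 ; hops seen [H2,H0,H4] ; pick H4

== LOOKUPS ==
["H0","H4"]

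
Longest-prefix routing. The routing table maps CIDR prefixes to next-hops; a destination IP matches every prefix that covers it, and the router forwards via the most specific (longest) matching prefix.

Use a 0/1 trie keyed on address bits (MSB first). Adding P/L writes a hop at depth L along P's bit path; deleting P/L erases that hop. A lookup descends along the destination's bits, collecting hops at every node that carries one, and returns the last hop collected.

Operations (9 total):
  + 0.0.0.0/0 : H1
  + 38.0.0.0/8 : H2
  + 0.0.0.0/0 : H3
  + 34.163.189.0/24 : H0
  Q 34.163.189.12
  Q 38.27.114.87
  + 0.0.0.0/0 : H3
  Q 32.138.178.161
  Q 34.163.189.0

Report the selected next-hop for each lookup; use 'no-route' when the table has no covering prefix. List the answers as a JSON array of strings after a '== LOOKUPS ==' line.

Trace:
  + 0.0.0.0/0 (H1) depth=0
  + 38.0.0.0/8 (H2) depth=8
  + 0.0.0.0/0 (H3) depth=0
  + 34.163.189.0/24 (H0) depth=24
  Q 34.163.189.12: descend 001000101010001110111101 ; hops seen [H3,H0] ; pick H0
  Q 38.27.114.87: descend 00100110 ; hops seen [H3,H2] ; pick H2
  + 0.0.0.0/0 (H3) depth=0
  Q 32.138.178.161: descend 001000 ; hops seen [H3] ; pick H3
  Q 34.163.189.0: descend 001000101010001110111101 ; hops seen [H3,H0] ; pick H0

== LOOKUPS ==
["H0","H2","H3","H0"]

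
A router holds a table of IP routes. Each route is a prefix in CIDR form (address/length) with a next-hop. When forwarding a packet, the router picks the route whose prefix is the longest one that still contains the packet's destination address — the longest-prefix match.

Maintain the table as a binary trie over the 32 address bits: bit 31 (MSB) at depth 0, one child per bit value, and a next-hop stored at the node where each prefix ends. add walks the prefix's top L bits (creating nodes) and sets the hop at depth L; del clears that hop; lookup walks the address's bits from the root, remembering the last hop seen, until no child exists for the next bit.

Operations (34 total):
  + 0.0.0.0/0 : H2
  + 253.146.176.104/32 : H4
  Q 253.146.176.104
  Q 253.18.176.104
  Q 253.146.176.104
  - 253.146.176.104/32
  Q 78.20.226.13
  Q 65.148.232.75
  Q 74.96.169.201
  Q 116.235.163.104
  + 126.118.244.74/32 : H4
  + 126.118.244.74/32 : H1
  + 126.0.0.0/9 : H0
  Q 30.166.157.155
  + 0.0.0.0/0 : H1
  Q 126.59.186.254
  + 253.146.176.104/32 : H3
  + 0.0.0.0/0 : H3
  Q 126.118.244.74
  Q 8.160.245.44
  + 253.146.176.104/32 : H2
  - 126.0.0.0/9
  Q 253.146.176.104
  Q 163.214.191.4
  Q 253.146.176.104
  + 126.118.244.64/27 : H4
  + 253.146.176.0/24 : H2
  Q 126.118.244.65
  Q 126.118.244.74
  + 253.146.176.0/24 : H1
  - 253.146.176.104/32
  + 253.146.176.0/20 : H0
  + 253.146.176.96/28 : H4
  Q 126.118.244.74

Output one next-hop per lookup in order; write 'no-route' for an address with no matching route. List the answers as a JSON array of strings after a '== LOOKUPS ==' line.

Process each operation:
  add 0.0.0.0/0 -> H2 at depth 0
  add 253.146.176.104/32 -> H4 at depth 32
  Q 253.146.176.104: descend 11111101100100101011000001101000 ; hops seen [H2,H4] ; pick H4
  Q 253.18.176.104: descend 11111101 ; hops seen [H2] ; pick H2
  Q 253.146.176.104: descend 11111101100100101011000001101000 ; hops seen [H2,H4] ; pick H4
  - 253.146.176.104/32 clear@32
  Q 78.20.226.13: descend ε ; hops seen [H2] ; pick H2
  Q 65.148.232.75: descend ε ; hops seen [H2] ; pick H2
  Q 74.96.169.201: descend ε ; hops seen [H2] ; pick H2
  Q 116.235.163.104: descend ε ; hops seen [H2] ; pick H2
  add 126.118.244.74/32 -> H4 at depth 32
  add 126.118.244.74/32 -> H1 at depth 32
  add 126.0.0.0/9 -> H0 at depth 9
  Q 30.166.157.155: descend 0 ; hops seen [H2] ; pick H2
  add 0.0.0.0/0 -> H1 at depth 0
  Q 126.59.186.254: descend 011111100 ; hops seen [H1,H0] ; pick H0
  add 253.146.176.104/32 -> H3 at depth 32
  add 0.0.0.0/0 -> H3 at depth 0
  Q 126.118.244.74: descend 01111110011101101111010001001010 ; hops seen [H3,H0,H1] ; pick H1
  Q 8.160.245.44: descend 0 ; hops seen [H3] ; pick H3
  add 253.146.176.104/32 -> H2 at depth 32
  - 126.0.0.0/9 clear@9
  Q 253.146.176.104: descend 11111101100100101011000001101000 ; hops seen [H3,H2] ; pick H2
  Q 163.214.191.4: descend 1 ; hops seen [H3] ; pick H3
  Q 253.146.176.104: descend 11111101100100101011000001101000 ; hops seen [H3,H2] ; pick H2
  add 126.118.244.64/27 -> H4 at depth 27
  add 253.146.176.0/24 -> H2 at depth 24
  Q 126.118.244.65: descend 0111111001110110111101000100 ; hops seen [H3,H4] ; pick H4
  Q 126.118.244.74: descend 01111110011101101111010001001010 ; hops seen [H3,H4,H1] ; pick H1
  add 253.146.176.0/24 -> H1 at depth 24
  - 253.146.176.104/32 clear@32
  add 253.146.176.0/20 -> H0 at depth 20
  add 253.146.176.96/28 -> H4 at depth 28
  Q 126.118.244.74: descend 01111110011101101111010001001010 ; hops seen [H3,H4,H1] ; pick H1

== LOOKUPS ==
["H4","H2","H4","H2","H2","H2","H2","H2","H0","H1","H3","H2","H3","H2","H4","H1","H1"]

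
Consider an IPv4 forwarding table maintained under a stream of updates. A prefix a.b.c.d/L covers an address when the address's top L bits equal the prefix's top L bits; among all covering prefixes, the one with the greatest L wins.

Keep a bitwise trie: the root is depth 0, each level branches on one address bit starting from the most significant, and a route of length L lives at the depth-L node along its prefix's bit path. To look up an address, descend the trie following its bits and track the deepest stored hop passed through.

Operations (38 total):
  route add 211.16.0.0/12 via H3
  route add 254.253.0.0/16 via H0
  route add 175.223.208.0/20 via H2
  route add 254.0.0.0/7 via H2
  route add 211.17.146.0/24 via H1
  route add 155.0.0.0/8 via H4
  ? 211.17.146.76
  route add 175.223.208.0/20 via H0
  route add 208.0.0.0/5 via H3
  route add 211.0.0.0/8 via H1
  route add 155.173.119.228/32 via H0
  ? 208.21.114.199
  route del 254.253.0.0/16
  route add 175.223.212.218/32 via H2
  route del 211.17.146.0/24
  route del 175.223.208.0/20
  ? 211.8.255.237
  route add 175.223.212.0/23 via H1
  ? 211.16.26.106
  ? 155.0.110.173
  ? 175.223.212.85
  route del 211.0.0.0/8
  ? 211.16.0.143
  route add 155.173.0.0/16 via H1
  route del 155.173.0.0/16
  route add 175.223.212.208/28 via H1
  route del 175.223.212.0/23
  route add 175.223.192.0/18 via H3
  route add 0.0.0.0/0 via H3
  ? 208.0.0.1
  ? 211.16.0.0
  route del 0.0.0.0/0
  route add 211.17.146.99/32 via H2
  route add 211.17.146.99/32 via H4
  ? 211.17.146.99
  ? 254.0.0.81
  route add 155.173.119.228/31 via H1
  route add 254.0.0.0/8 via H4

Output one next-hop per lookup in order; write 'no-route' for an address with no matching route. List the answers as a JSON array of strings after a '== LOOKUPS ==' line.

Trace:
  add 211.16.0.0/12 -> H3 at depth 12
  add 254.253.0.0/16 -> H0 at depth 16
  add 175.223.208.0/20 -> H2 at depth 20
  add 254.0.0.0/7 -> H2 at depth 7
  add 211.17.146.0/24 -> H1 at depth 24
  add 155.0.0.0/8 -> H4 at depth 8
  ? 211.17.146.76  path d0:-→d1:-→d2:-→d3:-→d4:-→d5:-→d6:-→d7:-→d8:-→d9:-→d10:-→d11:-→d12:H3→d13:-→d14:-→d15:-→d16:-→d17:-→d18:-→d19:-→d20:-→d21:-→d22:-→d23:-→d24:H1  best=H1
  add 175.223.208.0/20 -> H0 at depth 20
  add 208.0.0.0/5 -> H3 at depth 5
  add 211.0.0.0/8 -> H1 at depth 8
  add 155.173.119.228/32 -> H0 at depth 32
  ? 208.21.114.199  path d0:-→d1:-→d2:-→d3:-→d4:-→d5:H3→d6:-  best=H3
  - 254.253.0.0/16 clear@16
  add 175.223.212.218/32 -> H2 at depth 32
  - 211.17.146.0/24 clear@24
  - 175.223.208.0/20 clear@20
  ? 211.8.255.237  path d0:-→d1:-→d2:-→d3:-→d4:-→d5:H3→d6:-→d7:-→d8:H1→d9:-→d10:-→d11:-  best=H1
  add 175.223.212.0/23 -> H1 at depth 23
  ? 211.16.26.106  path d0:-→d1:-→d2:-→d3:-→d4:-→d5:H3→d6:-→d7:-→d8:H1→d9:-→d10:-→d11:-→d12:H3→d13:-→d14:-→d15:-  best=H3
  ? 155.0.110.173  path d0:-→d1:-→d2:-→d3:-→d4:-→d5:-→d6:-→d7:-→d8:H4  best=H4
  ? 175.223.212.85  path d0:-→d1:-→d2:-→d3:-→d4:-→d5:-→d6:-→d7:-→d8:-→d9:-→d10:-→d11:-→d12:-→d13:-→d14:-→d15:-→d16:-→d17:-→d18:-→d19:-→d20:-→d21:-→d22:-→d23:H1→d24:-  best=H1
  - 211.0.0.0/8 clear@8
  ? 211.16.0.143  path d0:-→d1:-→d2:-→d3:-→d4:-→d5:H3→d6:-→d7:-→d8:-→d9:-→d10:-→d11:-→d12:H3→d13:-→d14:-→d15:-  best=H3
  add 155.173.0.0/16 -> H1 at depth 16
  - 155.173.0.0/16 clear@16
  add 175.223.212.208/28 -> H1 at depth 28
  - 175.223.212.0/23 clear@23
  add 175.223.192.0/18 -> H3 at depth 18
  add 0.0.0.0/0 -> H3 at depth 0
  ? 208.0.0.1  path d0:H3→d1:-→d2:-→d3:-→d4:-→d5:H3→d6:-  best=H3
  ? 211.16.0.0  path d0:H3→d1:-→d2:-→d3:-→d4:-→d5:H3→d6:-→d7:-→d8:-→d9:-→d10:-→d11:-→d12:H3→d13:-→d14:-→d15:-  best=H3
  - 0.0.0.0/0 clear@0
  add 211.17.146.99/32 -> H2 at depth 32
  add 211.17.146.99/32 -> H4 at depth 32
  ? 211.17.146.99  path d0:-→d1:-→d2:-→d3:-→d4:-→d5:H3→d6:-→d7:-→d8:-→d9:-→d10:-→d11:-→d12:H3→d13:-→d14:-→d15:-→d16:-→d17:-→d18:-→d19:-→d20:-→d21:-→d22:-→d23:-→d24:-→d25:-→d26:-→d27:-→d28:-→d29:-→d30:-→d31:-→d32:H4  best=H4
  ? 254.0.0.81  path d0:-→d1:-→d2:-→d3:-→d4:-→d5:-→d6:-→d7:H2→d8:-  best=H2
  add 155.173.119.228/31 -> H1 at depth 31
  add 254.0.0.0/8 -> H4 at depth 8

== LOOKUPS ==
["H1","H3","H1","H3","H4","H1","H3","H3","H3","H4","H2"]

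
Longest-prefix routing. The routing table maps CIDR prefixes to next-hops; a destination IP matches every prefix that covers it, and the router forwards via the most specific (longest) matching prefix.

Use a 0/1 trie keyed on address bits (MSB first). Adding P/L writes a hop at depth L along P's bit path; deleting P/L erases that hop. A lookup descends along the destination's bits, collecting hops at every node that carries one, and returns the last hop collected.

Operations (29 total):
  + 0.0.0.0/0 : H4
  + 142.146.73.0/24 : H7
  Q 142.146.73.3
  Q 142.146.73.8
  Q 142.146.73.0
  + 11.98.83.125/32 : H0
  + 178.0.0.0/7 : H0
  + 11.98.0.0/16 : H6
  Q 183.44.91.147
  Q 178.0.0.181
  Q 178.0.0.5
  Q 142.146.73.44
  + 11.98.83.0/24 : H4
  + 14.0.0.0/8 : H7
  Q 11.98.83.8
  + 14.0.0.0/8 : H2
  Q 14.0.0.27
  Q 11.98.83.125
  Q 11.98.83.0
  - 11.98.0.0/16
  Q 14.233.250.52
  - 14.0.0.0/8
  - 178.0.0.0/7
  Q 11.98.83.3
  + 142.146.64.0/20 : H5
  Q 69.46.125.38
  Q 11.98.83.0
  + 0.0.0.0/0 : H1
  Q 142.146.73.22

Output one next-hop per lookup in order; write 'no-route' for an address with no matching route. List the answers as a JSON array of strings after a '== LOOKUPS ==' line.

Trace:
  + 0.0.0.0/0 (H4) depth=0
  + 142.146.73.0/24 (H7) depth=24
  ? 142.146.73.3  path d0:H4→d1:-→d2:-→d3:-→d4:-→d5:-→d6:-→d7:-→d8:-→d9:-→d10:-→d11:-→d12:-→d13:-→d14:-→d15:-→d16:-→d17:-→d18:-→d19:-→d20:-→d21:-→d22:-→d23:-→d24:H7  best=H7
  ? 142.146.73.8  path d0:H4→d1:-→d2:-→d3:-→d4:-→d5:-→d6:-→d7:-→d8:-→d9:-→d10:-→d11:-→d12:-→d13:-→d14:-→d15:-→d16:-→d17:-→d18:-→d19:-→d20:-→d21:-→d22:-→d23:-→d24:H7  best=H7
  ? 142.146.73.0  path d0:H4→d1:-→d2:-→d3:-→d4:-→d5:-→d6:-→d7:-→d8:-→d9:-→d10:-→d11:-→d12:-→d13:-→d14:-→d15:-→d16:-→d17:-→d18:-→d19:-→d20:-→d21:-→d22:-→d23:-→d24:H7  best=H7
  + 11.98.83.125/32 (H0) depth=32
  + 178.0.0.0/7 (H0) depth=7
  + 11.98.0.0/16 (H6) depth=16
  ? 183.44.91.147  path d0:H4→d1:-→d2:-→d3:-→d4:-→d5:-  best=H4
  ? 178.0.0.181  path d0:H4→d1:-→d2:-→d3:-→d4:-→d5:-→d6:-→d7:H0  best=H0
  ? 178.0.0.5  path d0:H4→d1:-→d2:-→d3:-→d4:-→d5:-→d6:-→d7:H0  best=H0
  ? 142.146.73.44  path d0:H4→d1:-→d2:-→d3:-→d4:-→d5:-→d6:-→d7:-→d8:-→d9:-→d10:-→d11:-→d12:-→d13:-→d14:-→d15:-→d16:-→d17:-→d18:-→d19:-→d20:-→d21:-→d22:-→d23:-→d24:H7  best=H7
  + 11.98.83.0/24 (H4) depth=24
  + 14.0.0.0/8 (H7) depth=8
  ? 11.98.83.8  path d0:H4→d1:-→d2:-→d3:-→d4:-→d5:-→d6:-→d7:-→d8:-→d9:-→d10:-→d11:-→d12:-→d13:-→d14:-→d15:-→d16:H6→d17:-→d18:-→d19:-→d20:-→d21:-→d22:-→d23:-→d24:H4→d25:-  best=H4
  + 14.0.0.0/8 (H2) depth=8
  ? 14.0.0.27  path d0:H4→d1:-→d2:-→d3:-→d4:-→d5:-→d6:-→d7:-→d8:H2  best=H2
  ? 11.98.83.125  path d0:H4→d1:-→d2:-→d3:-→d4:-→d5:-→d6:-→d7:-→d8:-→d9:-→d10:-→d11:-→d12:-→d13:-→d14:-→d15:-→d16:H6→d17:-→d18:-→d19:-→d20:-→d21:-→d22:-→d23:-→d24:H4→d25:-→d26:-→d27:-→d28:-→d29:-→d30:-→d31:-→d32:H0  best=H0
  ? 11.98.83.0  path d0:H4→d1:-→d2:-→d3:-→d4:-→d5:-→d6:-→d7:-→d8:-→d9:-→d10:-→d11:-→d12:-→d13:-→d14:-→d15:-→d16:H6→d17:-→d18:-→d19:-→d20:-→d21:-→d22:-→d23:-→d24:H4→d25:-  best=H4
  - 11.98.0.0/16 clear@16
  ? 14.233.250.52  path d0:H4→d1:-→d2:-→d3:-→d4:-→d5:-→d6:-→d7:-→d8:H2  best=H2
  - 14.0.0.0/8 clear@8
  - 178.0.0.0/7 clear@7
  ? 11.98.83.3  path d0:H4→d1:-→d2:-→d3:-→d4:-→d5:-→d6:-→d7:-→d8:-→d9:-→d10:-→d11:-→d12:-→d13:-→d14:-→d15:-→d16:-→d17:-→d18:-→d19:-→d20:-→d21:-→d22:-→d23:-→d24:H4→d25:-  best=H4
  + 142.146.64.0/20 (H5) depth=20
  ? 69.46.125.38  path d0:H4→d1:-  best=H4
  ? 11.98.83.0  path d0:H4→d1:-→d2:-→d3:-→d4:-→d5:-→d6:-→d7:-→d8:-→d9:-→d10:-→d11:-→d12:-→d13:-→d14:-→d15:-→d16:-→d17:-→d18:-→d19:-→d20:-→d21:-→d22:-→d23:-→d24:H4→d25:-  best=H4
  + 0.0.0.0/0 (H1) depth=0
  ? 142.146.73.22  path d0:H1→d1:-→d2:-→d3:-→d4:-→d5:-→d6:-→d7:-→d8:-→d9:-→d10:-→d11:-→d12:-→d13:-→d14:-→d15:-→d16:-→d17:-→d18:-→d19:-→d20:H5→d21:-→d22:-→d23:-→d24:H7  best=H7

== LOOKUPS ==
["H7","H7","H7","H4","H0","H0","H7","H4","H2","H0","H4","H2","H4","H4","H4","H7"]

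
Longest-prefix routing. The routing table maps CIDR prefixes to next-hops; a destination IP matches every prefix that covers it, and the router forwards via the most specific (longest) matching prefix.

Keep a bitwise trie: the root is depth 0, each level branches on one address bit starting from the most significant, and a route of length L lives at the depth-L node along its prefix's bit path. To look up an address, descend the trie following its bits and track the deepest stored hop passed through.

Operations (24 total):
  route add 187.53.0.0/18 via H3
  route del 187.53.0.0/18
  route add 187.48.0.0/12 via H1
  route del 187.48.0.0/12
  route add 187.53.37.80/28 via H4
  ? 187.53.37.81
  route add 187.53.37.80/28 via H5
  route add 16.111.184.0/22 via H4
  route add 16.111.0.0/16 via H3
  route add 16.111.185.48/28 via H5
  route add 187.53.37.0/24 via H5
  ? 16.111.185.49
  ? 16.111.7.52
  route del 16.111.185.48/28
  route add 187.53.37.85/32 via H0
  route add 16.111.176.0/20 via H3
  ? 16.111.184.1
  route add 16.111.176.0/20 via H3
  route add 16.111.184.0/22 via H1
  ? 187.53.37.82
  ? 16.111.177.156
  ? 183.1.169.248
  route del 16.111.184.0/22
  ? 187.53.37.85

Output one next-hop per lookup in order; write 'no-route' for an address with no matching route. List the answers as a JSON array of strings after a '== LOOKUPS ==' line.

Apply in order:
  add 187.53.0.0/18 -> H3 at depth 18
  del 187.53.0.0/18 (clear depth 18)
  add 187.48.0.0/12 -> H1 at depth 12
  del 187.48.0.0/12 (clear depth 12)
  add 187.53.37.80/28 -> H4 at depth 28
  lookup 187.53.37.81: bits 1011101100110101001001010101 walk d0:-→d1:-→d2:-→d3:-→d4:-→d5:-→d6:-→d7:-→d8:-→d9:-→d10:-→d11:-→d12:-→d13:-→d14:-→d15:-→d16:-→d17:-→d18:-→d19:-→d20:-→d21:-→d22:-→d23:-→d24:-→d25:-→d26:-→d27:-→d28:H4 -> H4
  add 187.53.37.80/28 -> H5 at depth 28
  add 16.111.184.0/22 -> H4 at depth 22
  add 16.111.0.0/16 -> H3 at depth 16
  add 16.111.185.48/28 -> H5 at depth 28
  add 187.53.37.0/24 -> H5 at depth 24
  lookup 16.111.185.49: bits 0001000001101111101110010011 walk d0:-→d1:-→d2:-→d3:-→d4:-→d5:-→d6:-→d7:-→d8:-→d9:-→d10:-→d11:-→d12:-→d13:-→d14:-→d15:-→d16:H3→d17:-→d18:-→d19:-→d20:-→d21:-→d22:H4→d23:-→d24:-→d25:-→d26:-→d27:-→d28:H5 -> H5
  lookup 16.111.7.52: bits 0001000001101111 walk d0:-→d1:-→d2:-→d3:-→d4:-→d5:-→d6:-→d7:-→d8:-→d9:-→d10:-→d11:-→d12:-→d13:-→d14:-→d15:-→d16:H3 -> H3
  del 16.111.185.48/28 (clear depth 28)
  add 187.53.37.85/32 -> H0 at depth 32
  add 16.111.176.0/20 -> H3 at depth 20
  lookup 16.111.184.1: bits 00010000011011111011100 walk d0:-→d1:-→d2:-→d3:-→d4:-→d5:-→d6:-→d7:-→d8:-→d9:-→d10:-→d11:-→d12:-→d13:-→d14:-→d15:-→d16:H3→d17:-→d18:-→d19:-→d20:H3→d21:-→d22:H4→d23:- -> H4
  add 16.111.176.0/20 -> H3 at depth 20
  add 16.111.184.0/22 -> H1 at depth 22
  lookup 187.53.37.82: bits 10111011001101010010010101010 walk d0:-→d1:-→d2:-→d3:-→d4:-→d5:-→d6:-→d7:-→d8:-→d9:-→d10:-→d11:-→d12:-→d13:-→d14:-→d15:-→d16:-→d17:-→d18:-→d19:-→d20:-→d21:-→d22:-→d23:-→d24:H5→d25:-→d26:-→d27:-→d28:H5→d29:- -> H5
  lookup 16.111.177.156: bits 00010000011011111011 walk d0:-→d1:-→d2:-→d3:-→d4:-→d5:-→d6:-→d7:-→d8:-→d9:-→d10:-→d11:-→d12:-→d13:-→d14:-→d15:-→d16:H3→d17:-→d18:-→d19:-→d20:H3 -> H3
  lookup 183.1.169.248: bits 1011 walk d0:-→d1:-→d2:-→d3:-→d4:- -> no-route
  del 16.111.184.0/22 (clear depth 22)
  lookup 187.53.37.85: bits 10111011001101010010010101010101 walk d0:-→d1:-→d2:-→d3:-→d4:-→d5:-→d6:-→d7:-→d8:-→d9:-→d10:-→d11:-→d12:-→d13:-→d14:-→d15:-→d16:-→d17:-→d18:-→d19:-→d20:-→d21:-→d22:-→d23:-→d24:H5→d25:-→d26:-→d27:-→d28:H5→d29:-→d30:-→d31:-→d32:H0 -> H0

== LOOKUPS ==
["H4","H5","H3","H4","H5","H3","no-route","H0"]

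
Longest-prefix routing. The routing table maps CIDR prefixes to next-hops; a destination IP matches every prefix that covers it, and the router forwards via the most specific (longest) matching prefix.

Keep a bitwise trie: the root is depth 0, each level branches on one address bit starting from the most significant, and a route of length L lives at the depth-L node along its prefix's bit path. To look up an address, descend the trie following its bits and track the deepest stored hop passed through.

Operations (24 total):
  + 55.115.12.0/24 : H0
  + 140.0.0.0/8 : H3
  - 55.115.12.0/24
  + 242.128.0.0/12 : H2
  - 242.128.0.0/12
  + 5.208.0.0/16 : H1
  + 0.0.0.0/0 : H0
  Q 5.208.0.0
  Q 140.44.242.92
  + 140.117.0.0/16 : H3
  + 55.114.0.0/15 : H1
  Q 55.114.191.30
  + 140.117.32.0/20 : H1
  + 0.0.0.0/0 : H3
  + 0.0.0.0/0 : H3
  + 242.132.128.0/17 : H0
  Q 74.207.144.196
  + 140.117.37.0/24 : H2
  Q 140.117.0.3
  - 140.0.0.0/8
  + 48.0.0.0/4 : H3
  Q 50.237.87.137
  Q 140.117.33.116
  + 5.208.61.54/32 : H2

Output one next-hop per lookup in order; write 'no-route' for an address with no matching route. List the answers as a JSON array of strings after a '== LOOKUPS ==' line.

Process each operation:
  + 55.115.12.0/24 (H0) depth=24
  + 140.0.0.0/8 (H3) depth=8
  del 55.115.12.0/24 (clear depth 24)
  + 242.128.0.0/12 (H2) depth=12
  del 242.128.0.0/12 (clear depth 12)
  + 5.208.0.0/16 (H1) depth=16
  + 0.0.0.0/0 (H0) depth=0
  Q 5.208.0.0: descend 0000010111010000 ; hops seen [H0,H1] ; pick H1
  Q 140.44.242.92: descend 10001100 ; hops seen [H0,H3] ; pick H3
  + 140.117.0.0/16 (H3) depth=16
  + 55.114.0.0/15 (H1) depth=15
  Q 55.114.191.30: descend 001101110111001 ; hops seen [H0,H1] ; pick H1
  + 140.117.32.0/20 (H1) depth=20
  + 0.0.0.0/0 (H3) depth=0
  + 0.0.0.0/0 (H3) depth=0
  + 242.132.128.0/17 (H0) depth=17
  Q 74.207.144.196: descend 0 ; hops seen [H3] ; pick H3
  + 140.117.37.0/24 (H2) depth=24
  Q 140.117.0.3: descend 100011000111010100 ; hops seen [H3,H3,H3] ; pick H3
  del 140.0.0.0/8 (clear depth 8)
  + 48.0.0.0/4 (H3) depth=4
  Q 50.237.87.137: descend 00110 ; hops seen [H3,H3] ; pick H3
  Q 140.117.33.116: descend 100011000111010100100 ; hops seen [H3,H3,H1] ; pick H1
  + 5.208.61.54/32 (H2) depth=32

== LOOKUPS ==
["H1","H3","H1","H3","H3","H3","H1"]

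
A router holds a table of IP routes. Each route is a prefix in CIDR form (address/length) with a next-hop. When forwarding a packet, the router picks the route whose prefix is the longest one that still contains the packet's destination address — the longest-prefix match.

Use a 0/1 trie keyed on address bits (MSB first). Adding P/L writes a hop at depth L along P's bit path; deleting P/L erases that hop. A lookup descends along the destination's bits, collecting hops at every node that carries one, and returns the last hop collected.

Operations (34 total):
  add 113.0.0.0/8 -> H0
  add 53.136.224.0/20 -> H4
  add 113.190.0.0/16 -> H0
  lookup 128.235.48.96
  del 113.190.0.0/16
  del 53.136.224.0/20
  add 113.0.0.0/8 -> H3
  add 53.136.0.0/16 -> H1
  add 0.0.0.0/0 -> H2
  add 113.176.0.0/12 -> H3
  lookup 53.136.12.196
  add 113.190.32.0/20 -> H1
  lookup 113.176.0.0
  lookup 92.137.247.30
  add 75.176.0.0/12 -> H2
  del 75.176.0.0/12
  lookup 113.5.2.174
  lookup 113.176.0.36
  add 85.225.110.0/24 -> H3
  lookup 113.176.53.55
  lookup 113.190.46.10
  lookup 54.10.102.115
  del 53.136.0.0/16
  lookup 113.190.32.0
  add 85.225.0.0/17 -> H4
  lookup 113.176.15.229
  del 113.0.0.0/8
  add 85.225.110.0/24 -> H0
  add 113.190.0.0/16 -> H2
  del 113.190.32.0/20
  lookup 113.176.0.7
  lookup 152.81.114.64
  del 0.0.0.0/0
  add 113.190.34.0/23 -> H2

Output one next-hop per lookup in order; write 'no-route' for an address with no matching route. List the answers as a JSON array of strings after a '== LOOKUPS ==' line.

Process each operation:
  add 113.0.0.0/8 -> H0 at depth 8
  add 53.136.224.0/20 -> H4 at depth 20
  add 113.190.0.0/16 -> H0 at depth 16
  lookup 128.235.48.96: bits ε walk d0:- -> no-route
  - 113.190.0.0/16 clear@16
  - 53.136.224.0/20 clear@20
  add 113.0.0.0/8 -> H3 at depth 8
  add 53.136.0.0/16 -> H1 at depth 16
  add 0.0.0.0/0 -> H2 at depth 0
  add 113.176.0.0/12 -> H3 at depth 12
  lookup 53.136.12.196: bits 0011010110001000 walk d0:H2→d1:-→d2:-→d3:-→d4:-→d5:-→d6:-→d7:-→d8:-→d9:-→d10:-→d11:-→d12:-→d13:-→d14:-→d15:-→d16:H1 -> H1
  add 113.190.32.0/20 -> H1 at depth 20
  lookup 113.176.0.0: bits 011100011011 walk d0:H2→d1:-→d2:-→d3:-→d4:-→d5:-→d6:-→d7:-→d8:H3→d9:-→d10:-→d11:-→d12:H3 -> H3
  lookup 92.137.247.30: bits 01 walk d0:H2→d1:-→d2:- -> H2
  add 75.176.0.0/12 -> H2 at depth 12
  - 75.176.0.0/12 clear@12
  lookup 113.5.2.174: bits 01110001 walk d0:H2→d1:-→d2:-→d3:-→d4:-→d5:-→d6:-→d7:-→d8:H3 -> H3
  lookup 113.176.0.36: bits 011100011011 walk d0:H2→d1:-→d2:-→d3:-→d4:-→d5:-→d6:-→d7:-→d8:H3→d9:-→d10:-→d11:-→d12:H3 -> H3
  add 85.225.110.0/24 -> H3 at depth 24
  lookup 113.176.53.55: bits 011100011011 walk d0:H2→d1:-→d2:-→d3:-→d4:-→d5:-→d6:-→d7:-→d8:H3→d9:-→d10:-→d11:-→d12:H3 -> H3
  lookup 113.190.46.10: bits 01110001101111100010 walk d0:H2→d1:-→d2:-→d3:-→d4:-→d5:-→d6:-→d7:-→d8:H3→d9:-→d10:-→d11:-→d12:H3→d13:-→d14:-→d15:-→d16:-→d17:-→d18:-→d19:-→d20:H1 -> H1
  lookup 54.10.102.115: bits 001101 walk d0:H2→d1:-→d2:-→d3:-→d4:-→d5:-→d6:- -> H2
  - 53.136.0.0/16 clear@16
  lookup 113.190.32.0: bits 01110001101111100010 walk d0:H2→d1:-→d2:-→d3:-→d4:-→d5:-→d6:-→d7:-→d8:H3→d9:-→d10:-→d11:-→d12:H3→d13:-→d14:-→d15:-→d16:-→d17:-→d18:-→d19:-→d20:H1 -> H1
  add 85.225.0.0/17 -> H4 at depth 17
  lookup 113.176.15.229: bits 011100011011 walk d0:H2→d1:-→d2:-→d3:-→d4:-→d5:-→d6:-→d7:-→d8:H3→d9:-→d10:-→d11:-→d12:H3 -> H3
  - 113.0.0.0/8 clear@8
  add 85.225.110.0/24 -> H0 at depth 24
  add 113.190.0.0/16 -> H2 at depth 16
  - 113.190.32.0/20 clear@20
  lookup 113.176.0.7: bits 011100011011 walk d0:H2→d1:-→d2:-→d3:-→d4:-→d5:-→d6:-→d7:-→d8:-→d9:-→d10:-→d11:-→d12:H3 -> H3
  lookup 152.81.114.64: bits ε walk d0:H2 -> H2
  - 0.0.0.0/0 clear@0
  add 113.190.34.0/23 -> H2 at depth 23

== LOOKUPS ==
["no-route","H1","H3","H2","H3","H3","H3","H1","H2","H1","H3","H3","H2"]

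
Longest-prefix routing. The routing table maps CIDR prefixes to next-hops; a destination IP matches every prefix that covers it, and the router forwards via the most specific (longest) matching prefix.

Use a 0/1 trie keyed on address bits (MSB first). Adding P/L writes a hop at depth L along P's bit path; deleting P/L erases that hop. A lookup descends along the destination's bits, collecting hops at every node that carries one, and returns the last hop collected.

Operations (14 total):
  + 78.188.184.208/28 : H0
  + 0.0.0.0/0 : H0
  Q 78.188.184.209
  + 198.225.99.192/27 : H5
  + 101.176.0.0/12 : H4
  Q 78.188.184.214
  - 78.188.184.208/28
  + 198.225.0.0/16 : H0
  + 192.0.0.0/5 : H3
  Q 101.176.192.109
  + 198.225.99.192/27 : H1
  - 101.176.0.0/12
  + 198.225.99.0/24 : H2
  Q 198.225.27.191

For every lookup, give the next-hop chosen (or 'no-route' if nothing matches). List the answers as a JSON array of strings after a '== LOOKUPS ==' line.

Trace:
  add 78.188.184.208/28 -> H0 at depth 28
  add 0.0.0.0/0 -> H0 at depth 0
  ? 78.188.184.209  path d0:H0→d1:-→d2:-→d3:-→d4:-→d5:-→d6:-→d7:-→d8:-→d9:-→d10:-→d11:-→d12:-→d13:-→d14:-→d15:-→d16:-→d17:-→d18:-→d19:-→d20:-→d21:-→d22:-→d23:-→d24:-→d25:-→d26:-→d27:-→d28:H0  best=H0
  add 198.225.99.192/27 -> H5 at depth 27
  add 101.176.0.0/12 -> H4 at depth 12
  ? 78.188.184.214  path d0:H0→d1:-→d2:-→d3:-→d4:-→d5:-→d6:-→d7:-→d8:-→d9:-→d10:-→d11:-→d12:-→d13:-→d14:-→d15:-→d16:-→d17:-→d18:-→d19:-→d20:-→d21:-→d22:-→d23:-→d24:-→d25:-→d26:-→d27:-→d28:H0  best=H0
  - 78.188.184.208/28 clear@28
  add 198.225.0.0/16 -> H0 at depth 16
  add 192.0.0.0/5 -> H3 at depth 5
  ? 101.176.192.109  path d0:H0→d1:-→d2:-→d3:-→d4:-→d5:-→d6:-→d7:-→d8:-→d9:-→d10:-→d11:-→d12:H4  best=H4
  add 198.225.99.192/27 -> H1 at depth 27
  - 101.176.0.0/12 clear@12
  add 198.225.99.0/24 -> H2 at depth 24
  ? 198.225.27.191  path d0:H0→d1:-→d2:-→d3:-→d4:-→d5:H3→d6:-→d7:-→d8:-→d9:-→d10:-→d11:-→d12:-→d13:-→d14:-→d15:-→d16:H0→d17:-  best=H0

== LOOKUPS ==
["H0","H0","H4","H0"]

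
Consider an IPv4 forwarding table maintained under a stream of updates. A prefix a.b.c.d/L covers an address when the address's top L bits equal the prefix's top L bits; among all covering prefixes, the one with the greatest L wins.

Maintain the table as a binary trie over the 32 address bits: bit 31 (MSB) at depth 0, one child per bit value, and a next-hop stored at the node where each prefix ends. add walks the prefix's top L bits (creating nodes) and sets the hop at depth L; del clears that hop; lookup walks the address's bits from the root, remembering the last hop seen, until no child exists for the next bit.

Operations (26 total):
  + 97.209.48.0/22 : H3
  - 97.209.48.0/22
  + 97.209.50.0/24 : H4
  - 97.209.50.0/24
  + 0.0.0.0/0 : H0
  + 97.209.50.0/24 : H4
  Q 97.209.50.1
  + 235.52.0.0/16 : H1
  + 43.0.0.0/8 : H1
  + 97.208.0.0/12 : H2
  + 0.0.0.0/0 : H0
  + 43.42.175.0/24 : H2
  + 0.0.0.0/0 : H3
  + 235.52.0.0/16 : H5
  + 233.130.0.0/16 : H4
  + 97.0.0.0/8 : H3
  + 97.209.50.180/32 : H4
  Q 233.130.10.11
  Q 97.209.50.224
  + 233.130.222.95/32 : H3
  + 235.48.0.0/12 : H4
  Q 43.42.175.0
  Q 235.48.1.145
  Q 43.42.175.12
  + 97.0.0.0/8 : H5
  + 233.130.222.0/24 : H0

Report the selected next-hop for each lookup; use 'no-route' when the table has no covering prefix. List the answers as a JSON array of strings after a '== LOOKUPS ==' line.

Process each operation:
  add 97.209.48.0/22 -> H3 at depth 22
  - 97.209.48.0/22 clear@22
  add 97.209.50.0/24 -> H4 at depth 24
  - 97.209.50.0/24 clear@24
  add 0.0.0.0/0 -> H0 at depth 0
  add 97.209.50.0/24 -> H4 at depth 24
  lookup 97.209.50.1: bits 011000011101000100110010 walk d0:H0→d1:-→d2:-→d3:-→d4:-→d5:-→d6:-→d7:-→d8:-→d9:-→d10:-→d11:-→d12:-→d13:-→d14:-→d15:-→d16:-→d17:-→d18:-→d19:-→d20:-→d21:-→d22:-→d23:-→d24:H4 -> H4
  add 235.52.0.0/16 -> H1 at depth 16
  add 43.0.0.0/8 -> H1 at depth 8
  add 97.208.0.0/12 -> H2 at depth 12
  add 0.0.0.0/0 -> H0 at depth 0
  add 43.42.175.0/24 -> H2 at depth 24
  add 0.0.0.0/0 -> H3 at depth 0
  add 235.52.0.0/16 -> H5 at depth 16
  add 233.130.0.0/16 -> H4 at depth 16
  add 97.0.0.0/8 -> H3 at depth 8
  add 97.209.50.180/32 -> H4 at depth 32
  lookup 233.130.10.11: bits 1110100110000010 walk d0:H3→d1:-→d2:-→d3:-→d4:-→d5:-→d6:-→d7:-→d8:-→d9:-→d10:-→d11:-→d12:-→d13:-→d14:-→d15:-→d16:H4 -> H4
  lookup 97.209.50.224: bits 0110000111010001001100101 walk d0:H3→d1:-→d2:-→d3:-→d4:-→d5:-→d6:-→d7:-→d8:H3→d9:-→d10:-→d11:-→d12:H2→d13:-→d14:-→d15:-→d16:-→d17:-→d18:-→d19:-→d20:-→d21:-→d22:-→d23:-→d24:H4→d25:- -> H4
  add 233.130.222.95/32 -> H3 at depth 32
  add 235.48.0.0/12 -> H4 at depth 12
  lookup 43.42.175.0: bits 001010110010101010101111 walk d0:H3→d1:-→d2:-→d3:-→d4:-→d5:-→d6:-→d7:-→d8:H1→d9:-→d10:-→d11:-→d12:-→d13:-→d14:-→d15:-→d16:-→d17:-→d18:-→d19:-→d20:-→d21:-→d22:-→d23:-→d24:H2 -> H2
  lookup 235.48.1.145: bits 1110101100110 walk d0:H3→d1:-→d2:-→d3:-→d4:-→d5:-→d6:-→d7:-→d8:-→d9:-→d10:-→d11:-→d12:H4→d13:- -> H4
  lookup 43.42.175.12: bits 001010110010101010101111 walk d0:H3→d1:-→d2:-→d3:-→d4:-→d5:-→d6:-→d7:-→d8:H1→d9:-→d10:-→d11:-→d12:-→d13:-→d14:-→d15:-→d16:-→d17:-→d18:-→d19:-→d20:-→d21:-→d22:-→d23:-→d24:H2 -> H2
  add 97.0.0.0/8 -> H5 at depth 8
  add 233.130.222.0/24 -> H0 at depth 24

== LOOKUPS ==
["H4","H4","H4","H2","H4","H2"]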